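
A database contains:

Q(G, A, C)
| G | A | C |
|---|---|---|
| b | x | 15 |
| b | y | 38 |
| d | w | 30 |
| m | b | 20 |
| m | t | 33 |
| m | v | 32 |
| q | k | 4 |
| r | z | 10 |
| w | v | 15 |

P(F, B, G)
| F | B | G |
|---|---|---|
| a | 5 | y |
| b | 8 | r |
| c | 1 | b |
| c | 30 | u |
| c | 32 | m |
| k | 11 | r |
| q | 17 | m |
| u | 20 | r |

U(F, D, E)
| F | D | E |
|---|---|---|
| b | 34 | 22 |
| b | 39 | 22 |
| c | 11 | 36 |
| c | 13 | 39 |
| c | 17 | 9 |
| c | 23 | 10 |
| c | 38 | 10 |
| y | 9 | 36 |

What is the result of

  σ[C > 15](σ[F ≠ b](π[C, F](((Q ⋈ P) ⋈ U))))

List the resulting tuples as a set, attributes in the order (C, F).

Q ⋈ P (natural join on G): {(b, x, 15, c, 1), (b, y, 38, c, 1), (m, b, 20, c, 32), (m, b, 20, q, 17), (m, t, 33, c, 32), (m, t, 33, q, 17), (m, v, 32, c, 32), (m, v, 32, q, 17), (r, z, 10, b, 8), (r, z, 10, k, 11), (r, z, 10, u, 20)}
(Q ⋈ P) ⋈ U (natural join on F): {(b, x, 15, c, 1, 11, 36), (b, x, 15, c, 1, 13, 39), (b, x, 15, c, 1, 17, 9), (b, x, 15, c, 1, 23, 10), (b, x, 15, c, 1, 38, 10), (b, y, 38, c, 1, 11, 36), (b, y, 38, c, 1, 13, 39), (b, y, 38, c, 1, 17, 9), (b, y, 38, c, 1, 23, 10), (b, y, 38, c, 1, 38, 10), (m, b, 20, c, 32, 11, 36), (m, b, 20, c, 32, 13, 39), (m, b, 20, c, 32, 17, 9), (m, b, 20, c, 32, 23, 10), (m, b, 20, c, 32, 38, 10), (m, t, 33, c, 32, 11, 36), (m, t, 33, c, 32, 13, 39), (m, t, 33, c, 32, 17, 9), (m, t, 33, c, 32, 23, 10), (m, t, 33, c, 32, 38, 10), (m, v, 32, c, 32, 11, 36), (m, v, 32, c, 32, 13, 39), (m, v, 32, c, 32, 17, 9), (m, v, 32, c, 32, 23, 10), (m, v, 32, c, 32, 38, 10), (r, z, 10, b, 8, 34, 22), (r, z, 10, b, 8, 39, 22)}
π[C, F]: project onto (C, F) (21 duplicate(s) eliminated) → {(10, b), (15, c), (20, c), (32, c), (33, c), (38, c)}
Apply σ_{F ≠ b}; surviving tuples: {(15, c), (20, c), (32, c), (33, c), (38, c)}
Apply σ_{C > 15}; surviving tuples: {(20, c), (32, c), (33, c), (38, c)}

{(20, c), (32, c), (33, c), (38, c)}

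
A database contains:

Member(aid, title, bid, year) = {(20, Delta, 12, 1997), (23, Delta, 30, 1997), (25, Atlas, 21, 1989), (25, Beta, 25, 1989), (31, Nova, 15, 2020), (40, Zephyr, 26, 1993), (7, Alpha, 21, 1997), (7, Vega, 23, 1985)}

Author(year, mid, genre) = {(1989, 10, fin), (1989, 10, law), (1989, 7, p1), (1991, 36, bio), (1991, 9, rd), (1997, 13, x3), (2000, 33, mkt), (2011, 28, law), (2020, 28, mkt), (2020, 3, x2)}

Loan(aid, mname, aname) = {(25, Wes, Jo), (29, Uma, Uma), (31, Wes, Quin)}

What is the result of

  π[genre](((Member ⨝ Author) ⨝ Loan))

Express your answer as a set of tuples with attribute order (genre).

Joining Member and Author on year yields {(20, Delta, 12, 1997, 13, x3), (23, Delta, 30, 1997, 13, x3), (25, Atlas, 21, 1989, 10, fin), (25, Atlas, 21, 1989, 10, law), (25, Atlas, 21, 1989, 7, p1), (25, Beta, 25, 1989, 10, fin), (25, Beta, 25, 1989, 10, law), (25, Beta, 25, 1989, 7, p1), (31, Nova, 15, 2020, 28, mkt), (31, Nova, 15, 2020, 3, x2), (7, Alpha, 21, 1997, 13, x3)}.
Joining (Member ⨝ Author) and Loan on aid yields {(25, Atlas, 21, 1989, 10, fin, Wes, Jo), (25, Atlas, 21, 1989, 10, law, Wes, Jo), (25, Atlas, 21, 1989, 7, p1, Wes, Jo), (25, Beta, 25, 1989, 10, fin, Wes, Jo), (25, Beta, 25, 1989, 10, law, Wes, Jo), (25, Beta, 25, 1989, 7, p1, Wes, Jo), (31, Nova, 15, 2020, 28, mkt, Wes, Quin), (31, Nova, 15, 2020, 3, x2, Wes, Quin)}.
Keep only column(s) genre (3 duplicate(s) eliminated): {fin, law, mkt, p1, x2}

{fin, law, mkt, p1, x2}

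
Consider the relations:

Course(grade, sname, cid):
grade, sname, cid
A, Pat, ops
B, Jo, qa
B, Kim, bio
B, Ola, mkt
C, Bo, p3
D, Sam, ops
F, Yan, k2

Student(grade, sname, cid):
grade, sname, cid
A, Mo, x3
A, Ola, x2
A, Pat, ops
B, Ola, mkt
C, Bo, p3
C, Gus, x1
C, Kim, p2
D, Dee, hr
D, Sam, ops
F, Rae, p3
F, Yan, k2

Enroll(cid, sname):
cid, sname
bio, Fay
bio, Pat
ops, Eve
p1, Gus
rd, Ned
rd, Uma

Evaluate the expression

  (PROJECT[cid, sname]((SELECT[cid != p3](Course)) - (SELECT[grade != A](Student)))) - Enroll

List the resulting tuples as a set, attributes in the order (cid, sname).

{(bio, Kim), (ops, Pat), (qa, Jo)}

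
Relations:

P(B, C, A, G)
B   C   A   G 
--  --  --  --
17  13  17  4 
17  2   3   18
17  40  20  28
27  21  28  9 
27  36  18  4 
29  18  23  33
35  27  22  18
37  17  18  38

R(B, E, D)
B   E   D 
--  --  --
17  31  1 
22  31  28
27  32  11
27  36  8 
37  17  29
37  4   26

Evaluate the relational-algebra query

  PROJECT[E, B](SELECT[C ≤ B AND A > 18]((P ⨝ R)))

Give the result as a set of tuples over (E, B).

{(32, 27), (36, 27)}

Joining P and R on B yields {(17, 13, 17, 4, 31, 1), (17, 2, 3, 18, 31, 1), (17, 40, 20, 28, 31, 1), (27, 21, 28, 9, 32, 11), (27, 21, 28, 9, 36, 8), (27, 36, 18, 4, 32, 11), (27, 36, 18, 4, 36, 8), (37, 17, 18, 38, 17, 29), (37, 17, 18, 38, 4, 26)}.
Apply σ_{C ≤ B AND A > 18}; surviving tuples: {(27, 21, 28, 9, 32, 11), (27, 21, 28, 9, 36, 8)}
π[E, B]: project onto (E, B) → {(32, 27), (36, 27)}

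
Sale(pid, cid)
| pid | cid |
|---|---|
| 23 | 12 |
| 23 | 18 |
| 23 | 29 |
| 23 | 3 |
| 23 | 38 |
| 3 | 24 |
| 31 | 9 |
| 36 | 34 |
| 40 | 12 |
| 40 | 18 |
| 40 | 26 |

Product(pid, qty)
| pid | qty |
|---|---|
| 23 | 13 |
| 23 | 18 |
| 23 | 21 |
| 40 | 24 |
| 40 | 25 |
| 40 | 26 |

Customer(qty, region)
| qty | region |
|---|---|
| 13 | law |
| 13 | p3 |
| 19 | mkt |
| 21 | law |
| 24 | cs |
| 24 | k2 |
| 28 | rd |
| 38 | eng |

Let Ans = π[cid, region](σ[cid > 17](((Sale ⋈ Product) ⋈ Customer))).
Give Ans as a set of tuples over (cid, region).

{(18, cs), (18, k2), (18, law), (18, p3), (26, cs), (26, k2), (29, law), (29, p3), (38, law), (38, p3)}

Joining Sale and Product on pid yields {(23, 12, 13), (23, 12, 18), (23, 12, 21), (23, 18, 13), (23, 18, 18), (23, 18, 21), (23, 29, 13), (23, 29, 18), (23, 29, 21), (23, 3, 13), (23, 3, 18), (23, 3, 21), (23, 38, 13), (23, 38, 18), (23, 38, 21), (40, 12, 24), (40, 12, 25), (40, 12, 26), (40, 18, 24), (40, 18, 25), (40, 18, 26), (40, 26, 24), (40, 26, 25), (40, 26, 26)}.
Joining (Sale ⋈ Product) and Customer on qty yields {(23, 12, 13, law), (23, 12, 13, p3), (23, 12, 21, law), (23, 18, 13, law), (23, 18, 13, p3), (23, 18, 21, law), (23, 29, 13, law), (23, 29, 13, p3), (23, 29, 21, law), (23, 3, 13, law), (23, 3, 13, p3), (23, 3, 21, law), (23, 38, 13, law), (23, 38, 13, p3), (23, 38, 21, law), (40, 12, 24, cs), (40, 12, 24, k2), (40, 18, 24, cs), (40, 18, 24, k2), (40, 26, 24, cs), (40, 26, 24, k2)}.
Filtering on cid > 17 leaves {(23, 18, 13, law), (23, 18, 13, p3), (23, 18, 21, law), (23, 29, 13, law), (23, 29, 13, p3), (23, 29, 21, law), (23, 38, 13, law), (23, 38, 13, p3), (23, 38, 21, law), (40, 18, 24, cs), (40, 18, 24, k2), (40, 26, 24, cs), (40, 26, 24, k2)}.
π_{cid, region} gives {(18, cs), (18, k2), (18, law), (18, p3), (26, cs), (26, k2), (29, law), (29, p3), (38, law), (38, p3)} (3 duplicate(s) eliminated).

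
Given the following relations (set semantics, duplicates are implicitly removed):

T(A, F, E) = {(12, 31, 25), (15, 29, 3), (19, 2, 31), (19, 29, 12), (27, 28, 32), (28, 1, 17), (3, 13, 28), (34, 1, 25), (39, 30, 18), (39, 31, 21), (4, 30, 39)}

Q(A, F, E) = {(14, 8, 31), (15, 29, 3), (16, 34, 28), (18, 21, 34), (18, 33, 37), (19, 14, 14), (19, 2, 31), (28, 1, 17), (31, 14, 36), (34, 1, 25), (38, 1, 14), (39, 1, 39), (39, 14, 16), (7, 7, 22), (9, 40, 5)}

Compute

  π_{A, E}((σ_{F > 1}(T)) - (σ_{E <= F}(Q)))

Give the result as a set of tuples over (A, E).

{(12, 25), (19, 12), (19, 31), (27, 32), (3, 28), (39, 18), (39, 21), (4, 39)}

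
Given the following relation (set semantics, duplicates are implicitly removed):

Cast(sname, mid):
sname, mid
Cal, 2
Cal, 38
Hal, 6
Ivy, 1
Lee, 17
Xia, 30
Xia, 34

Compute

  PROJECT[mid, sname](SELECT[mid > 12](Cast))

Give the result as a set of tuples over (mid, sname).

{(17, Lee), (30, Xia), (34, Xia), (38, Cal)}

Apply σ_{mid > 12}; surviving tuples: {(Cal, 38), (Lee, 17), (Xia, 30), (Xia, 34)}
π_{mid, sname} gives {(17, Lee), (30, Xia), (34, Xia), (38, Cal)}.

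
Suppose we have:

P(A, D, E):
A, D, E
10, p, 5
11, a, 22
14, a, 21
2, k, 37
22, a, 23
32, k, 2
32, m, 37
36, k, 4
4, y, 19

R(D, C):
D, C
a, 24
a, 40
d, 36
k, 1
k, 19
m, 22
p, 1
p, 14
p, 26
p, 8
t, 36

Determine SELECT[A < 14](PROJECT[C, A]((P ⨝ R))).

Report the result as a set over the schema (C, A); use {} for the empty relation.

{(1, 10), (1, 2), (14, 10), (19, 2), (24, 11), (26, 10), (40, 11), (8, 10)}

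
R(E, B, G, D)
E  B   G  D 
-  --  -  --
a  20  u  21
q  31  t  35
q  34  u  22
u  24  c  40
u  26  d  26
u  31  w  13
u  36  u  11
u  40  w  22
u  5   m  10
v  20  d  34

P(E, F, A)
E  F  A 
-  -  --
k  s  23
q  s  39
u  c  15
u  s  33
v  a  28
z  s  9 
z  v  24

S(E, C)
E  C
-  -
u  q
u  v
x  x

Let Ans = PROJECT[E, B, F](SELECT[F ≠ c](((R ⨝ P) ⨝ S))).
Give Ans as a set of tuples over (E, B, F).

{(u, 24, s), (u, 26, s), (u, 31, s), (u, 36, s), (u, 40, s), (u, 5, s)}

Natural join on E: {(q, 31, t, 35, s, 39), (q, 34, u, 22, s, 39), (u, 24, c, 40, c, 15), (u, 24, c, 40, s, 33), (u, 26, d, 26, c, 15), (u, 26, d, 26, s, 33), (u, 31, w, 13, c, 15), (u, 31, w, 13, s, 33), (u, 36, u, 11, c, 15), (u, 36, u, 11, s, 33), (u, 40, w, 22, c, 15), (u, 40, w, 22, s, 33), (u, 5, m, 10, c, 15), (u, 5, m, 10, s, 33), (v, 20, d, 34, a, 28)}
Natural join on E: {(u, 24, c, 40, c, 15, q), (u, 24, c, 40, c, 15, v), (u, 24, c, 40, s, 33, q), (u, 24, c, 40, s, 33, v), (u, 26, d, 26, c, 15, q), (u, 26, d, 26, c, 15, v), (u, 26, d, 26, s, 33, q), (u, 26, d, 26, s, 33, v), (u, 31, w, 13, c, 15, q), (u, 31, w, 13, c, 15, v), (u, 31, w, 13, s, 33, q), (u, 31, w, 13, s, 33, v), (u, 36, u, 11, c, 15, q), (u, 36, u, 11, c, 15, v), (u, 36, u, 11, s, 33, q), (u, 36, u, 11, s, 33, v), (u, 40, w, 22, c, 15, q), (u, 40, w, 22, c, 15, v), (u, 40, w, 22, s, 33, q), (u, 40, w, 22, s, 33, v), (u, 5, m, 10, c, 15, q), (u, 5, m, 10, c, 15, v), (u, 5, m, 10, s, 33, q), (u, 5, m, 10, s, 33, v)}
Filtering on F ≠ c leaves {(u, 24, c, 40, s, 33, q), (u, 24, c, 40, s, 33, v), (u, 26, d, 26, s, 33, q), (u, 26, d, 26, s, 33, v), (u, 31, w, 13, s, 33, q), (u, 31, w, 13, s, 33, v), (u, 36, u, 11, s, 33, q), (u, 36, u, 11, s, 33, v), (u, 40, w, 22, s, 33, q), (u, 40, w, 22, s, 33, v), (u, 5, m, 10, s, 33, q), (u, 5, m, 10, s, 33, v)}.
Projecting to E, B, F (6 duplicate(s) eliminated): {(u, 24, s), (u, 26, s), (u, 31, s), (u, 36, s), (u, 40, s), (u, 5, s)}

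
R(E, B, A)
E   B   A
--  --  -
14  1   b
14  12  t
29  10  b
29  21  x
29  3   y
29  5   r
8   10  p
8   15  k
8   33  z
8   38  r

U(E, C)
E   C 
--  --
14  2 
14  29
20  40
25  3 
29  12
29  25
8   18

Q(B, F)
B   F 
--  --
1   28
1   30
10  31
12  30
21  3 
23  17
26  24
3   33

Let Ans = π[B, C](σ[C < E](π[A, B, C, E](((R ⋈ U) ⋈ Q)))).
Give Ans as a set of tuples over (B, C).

{(1, 2), (10, 12), (10, 25), (12, 2), (21, 12), (21, 25), (3, 12), (3, 25)}

Natural join on E: {(14, 1, b, 2), (14, 1, b, 29), (14, 12, t, 2), (14, 12, t, 29), (29, 10, b, 12), (29, 10, b, 25), (29, 21, x, 12), (29, 21, x, 25), (29, 3, y, 12), (29, 3, y, 25), (29, 5, r, 12), (29, 5, r, 25), (8, 10, p, 18), (8, 15, k, 18), (8, 33, z, 18), (8, 38, r, 18)}
Natural join on B: {(14, 1, b, 2, 28), (14, 1, b, 2, 30), (14, 1, b, 29, 28), (14, 1, b, 29, 30), (14, 12, t, 2, 30), (14, 12, t, 29, 30), (29, 10, b, 12, 31), (29, 10, b, 25, 31), (29, 21, x, 12, 3), (29, 21, x, 25, 3), (29, 3, y, 12, 33), (29, 3, y, 25, 33), (8, 10, p, 18, 31)}
Keep only column(s) A, B, C, E (2 duplicate(s) eliminated): {(b, 1, 2, 14), (b, 1, 29, 14), (b, 10, 12, 29), (b, 10, 25, 29), (p, 10, 18, 8), (t, 12, 2, 14), (t, 12, 29, 14), (x, 21, 12, 29), (x, 21, 25, 29), (y, 3, 12, 29), (y, 3, 25, 29)}
σ[C < E]: keep tuples satisfying C < E → {(b, 1, 2, 14), (b, 10, 12, 29), (b, 10, 25, 29), (t, 12, 2, 14), (x, 21, 12, 29), (x, 21, 25, 29), (y, 3, 12, 29), (y, 3, 25, 29)}
Keep only column(s) B, C: {(1, 2), (10, 12), (10, 25), (12, 2), (21, 12), (21, 25), (3, 12), (3, 25)}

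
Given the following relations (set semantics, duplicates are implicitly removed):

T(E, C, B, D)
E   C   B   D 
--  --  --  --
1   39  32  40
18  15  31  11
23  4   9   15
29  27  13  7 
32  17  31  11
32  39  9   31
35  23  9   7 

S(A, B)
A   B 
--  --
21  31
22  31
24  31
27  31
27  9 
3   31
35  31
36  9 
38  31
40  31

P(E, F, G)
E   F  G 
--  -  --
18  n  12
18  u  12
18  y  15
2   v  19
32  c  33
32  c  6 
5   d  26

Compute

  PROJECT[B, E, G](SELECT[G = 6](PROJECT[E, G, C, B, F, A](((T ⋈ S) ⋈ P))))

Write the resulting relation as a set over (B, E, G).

{(31, 32, 6), (9, 32, 6)}

Joining T and S on B yields {(18, 15, 31, 11, 21), (18, 15, 31, 11, 22), (18, 15, 31, 11, 24), (18, 15, 31, 11, 27), (18, 15, 31, 11, 3), (18, 15, 31, 11, 35), (18, 15, 31, 11, 38), (18, 15, 31, 11, 40), (23, 4, 9, 15, 27), (23, 4, 9, 15, 36), (32, 17, 31, 11, 21), (32, 17, 31, 11, 22), (32, 17, 31, 11, 24), (32, 17, 31, 11, 27), (32, 17, 31, 11, 3), (32, 17, 31, 11, 35), (32, 17, 31, 11, 38), (32, 17, 31, 11, 40), (32, 39, 9, 31, 27), (32, 39, 9, 31, 36), (35, 23, 9, 7, 27), (35, 23, 9, 7, 36)}.
Joining (T ⋈ S) and P on E yields {(18, 15, 31, 11, 21, n, 12), (18, 15, 31, 11, 21, u, 12), (18, 15, 31, 11, 21, y, 15), (18, 15, 31, 11, 22, n, 12), (18, 15, 31, 11, 22, u, 12), (18, 15, 31, 11, 22, y, 15), (18, 15, 31, 11, 24, n, 12), (18, 15, 31, 11, 24, u, 12), (18, 15, 31, 11, 24, y, 15), (18, 15, 31, 11, 27, n, 12), (18, 15, 31, 11, 27, u, 12), (18, 15, 31, 11, 27, y, 15), (18, 15, 31, 11, 3, n, 12), (18, 15, 31, 11, 3, u, 12), (18, 15, 31, 11, 3, y, 15), (18, 15, 31, 11, 35, n, 12), (18, 15, 31, 11, 35, u, 12), (18, 15, 31, 11, 35, y, 15), (18, 15, 31, 11, 38, n, 12), (18, 15, 31, 11, 38, u, 12), (18, 15, 31, 11, 38, y, 15), (18, 15, 31, 11, 40, n, 12), (18, 15, 31, 11, 40, u, 12), (18, 15, 31, 11, 40, y, 15), (32, 17, 31, 11, 21, c, 33), (32, 17, 31, 11, 21, c, 6), (32, 17, 31, 11, 22, c, 33), (32, 17, 31, 11, 22, c, 6), (32, 17, 31, 11, 24, c, 33), (32, 17, 31, 11, 24, c, 6), (32, 17, 31, 11, 27, c, 33), (32, 17, 31, 11, 27, c, 6), (32, 17, 31, 11, 3, c, 33), (32, 17, 31, 11, 3, c, 6), (32, 17, 31, 11, 35, c, 33), (32, 17, 31, 11, 35, c, 6), (32, 17, 31, 11, 38, c, 33), (32, 17, 31, 11, 38, c, 6), (32, 17, 31, 11, 40, c, 33), (32, 17, 31, 11, 40, c, 6), (32, 39, 9, 31, 27, c, 33), (32, 39, 9, 31, 27, c, 6), (32, 39, 9, 31, 36, c, 33), (32, 39, 9, 31, 36, c, 6)}.
π_{E, G, C, B, F, A} gives {(18, 12, 15, 31, n, 21), (18, 12, 15, 31, n, 22), (18, 12, 15, 31, n, 24), (18, 12, 15, 31, n, 27), (18, 12, 15, 31, n, 3), (18, 12, 15, 31, n, 35), (18, 12, 15, 31, n, 38), (18, 12, 15, 31, n, 40), (18, 12, 15, 31, u, 21), (18, 12, 15, 31, u, 22), (18, 12, 15, 31, u, 24), (18, 12, 15, 31, u, 27), (18, 12, 15, 31, u, 3), (18, 12, 15, 31, u, 35), (18, 12, 15, 31, u, 38), (18, 12, 15, 31, u, 40), (18, 15, 15, 31, y, 21), (18, 15, 15, 31, y, 22), (18, 15, 15, 31, y, 24), (18, 15, 15, 31, y, 27), (18, 15, 15, 31, y, 3), (18, 15, 15, 31, y, 35), (18, 15, 15, 31, y, 38), (18, 15, 15, 31, y, 40), (32, 33, 17, 31, c, 21), (32, 33, 17, 31, c, 22), (32, 33, 17, 31, c, 24), (32, 33, 17, 31, c, 27), (32, 33, 17, 31, c, 3), (32, 33, 17, 31, c, 35), (32, 33, 17, 31, c, 38), (32, 33, 17, 31, c, 40), (32, 33, 39, 9, c, 27), (32, 33, 39, 9, c, 36), (32, 6, 17, 31, c, 21), (32, 6, 17, 31, c, 22), (32, 6, 17, 31, c, 24), (32, 6, 17, 31, c, 27), (32, 6, 17, 31, c, 3), (32, 6, 17, 31, c, 35), (32, 6, 17, 31, c, 38), (32, 6, 17, 31, c, 40), (32, 6, 39, 9, c, 27), (32, 6, 39, 9, c, 36)}.
Selection G = 6: {(32, 6, 17, 31, c, 21), (32, 6, 17, 31, c, 22), (32, 6, 17, 31, c, 24), (32, 6, 17, 31, c, 27), (32, 6, 17, 31, c, 3), (32, 6, 17, 31, c, 35), (32, 6, 17, 31, c, 38), (32, 6, 17, 31, c, 40), (32, 6, 39, 9, c, 27), (32, 6, 39, 9, c, 36)}
π_{B, E, G} gives {(31, 32, 6), (9, 32, 6)} (8 duplicate(s) eliminated).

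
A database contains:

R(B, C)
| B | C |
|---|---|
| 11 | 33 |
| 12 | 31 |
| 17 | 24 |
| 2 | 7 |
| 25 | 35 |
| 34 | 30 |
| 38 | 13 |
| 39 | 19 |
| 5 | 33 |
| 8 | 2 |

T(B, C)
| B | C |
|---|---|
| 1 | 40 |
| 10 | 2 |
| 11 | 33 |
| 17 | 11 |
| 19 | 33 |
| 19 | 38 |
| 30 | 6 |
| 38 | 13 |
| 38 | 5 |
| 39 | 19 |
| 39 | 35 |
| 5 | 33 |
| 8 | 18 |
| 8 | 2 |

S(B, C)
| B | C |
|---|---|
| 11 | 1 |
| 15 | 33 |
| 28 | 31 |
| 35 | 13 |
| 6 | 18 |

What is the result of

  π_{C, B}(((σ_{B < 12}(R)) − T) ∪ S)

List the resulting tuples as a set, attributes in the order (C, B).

{(1, 11), (13, 35), (18, 6), (31, 28), (33, 15), (7, 2)}

σ[B < 12]: keep tuples satisfying B < 12 → {(11, 33), (2, 7), (5, 33), (8, 2)}
Difference: {(11, 33), (2, 7), (5, 33), (8, 2)} with {(1, 40), (10, 2), (11, 33), (17, 11), (19, 33), (19, 38), (30, 6), (38, 13), (38, 5), (39, 19), (39, 35), (5, 33), (8, 18), (8, 2)} → {(2, 7)}
Union: {(2, 7)} with {(11, 1), (15, 33), (28, 31), (35, 13), (6, 18)} → {(11, 1), (15, 33), (2, 7), (28, 31), (35, 13), (6, 18)}
π[C, B]: project onto (C, B) → {(1, 11), (13, 35), (18, 6), (31, 28), (33, 15), (7, 2)}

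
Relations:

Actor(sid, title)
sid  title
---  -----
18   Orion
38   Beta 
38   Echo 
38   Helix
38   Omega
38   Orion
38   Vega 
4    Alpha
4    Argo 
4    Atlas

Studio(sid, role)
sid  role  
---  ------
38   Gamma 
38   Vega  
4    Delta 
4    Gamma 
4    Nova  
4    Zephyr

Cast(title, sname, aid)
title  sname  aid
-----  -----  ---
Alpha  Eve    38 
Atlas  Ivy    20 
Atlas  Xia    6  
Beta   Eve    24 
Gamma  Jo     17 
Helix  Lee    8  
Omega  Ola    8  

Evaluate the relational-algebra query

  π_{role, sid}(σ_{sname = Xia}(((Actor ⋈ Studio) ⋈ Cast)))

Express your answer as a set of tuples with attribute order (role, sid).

Natural join on sid: {(38, Beta, Gamma), (38, Beta, Vega), (38, Echo, Gamma), (38, Echo, Vega), (38, Helix, Gamma), (38, Helix, Vega), (38, Omega, Gamma), (38, Omega, Vega), (38, Orion, Gamma), (38, Orion, Vega), (38, Vega, Gamma), (38, Vega, Vega), (4, Alpha, Delta), (4, Alpha, Gamma), (4, Alpha, Nova), (4, Alpha, Zephyr), (4, Argo, Delta), (4, Argo, Gamma), (4, Argo, Nova), (4, Argo, Zephyr), (4, Atlas, Delta), (4, Atlas, Gamma), (4, Atlas, Nova), (4, Atlas, Zephyr)}
Natural join on title: {(38, Beta, Gamma, Eve, 24), (38, Beta, Vega, Eve, 24), (38, Helix, Gamma, Lee, 8), (38, Helix, Vega, Lee, 8), (38, Omega, Gamma, Ola, 8), (38, Omega, Vega, Ola, 8), (4, Alpha, Delta, Eve, 38), (4, Alpha, Gamma, Eve, 38), (4, Alpha, Nova, Eve, 38), (4, Alpha, Zephyr, Eve, 38), (4, Atlas, Delta, Ivy, 20), (4, Atlas, Delta, Xia, 6), (4, Atlas, Gamma, Ivy, 20), (4, Atlas, Gamma, Xia, 6), (4, Atlas, Nova, Ivy, 20), (4, Atlas, Nova, Xia, 6), (4, Atlas, Zephyr, Ivy, 20), (4, Atlas, Zephyr, Xia, 6)}
Filtering on sname = Xia leaves {(4, Atlas, Delta, Xia, 6), (4, Atlas, Gamma, Xia, 6), (4, Atlas, Nova, Xia, 6), (4, Atlas, Zephyr, Xia, 6)}.
π_{role, sid} gives {(Delta, 4), (Gamma, 4), (Nova, 4), (Zephyr, 4)}.

{(Delta, 4), (Gamma, 4), (Nova, 4), (Zephyr, 4)}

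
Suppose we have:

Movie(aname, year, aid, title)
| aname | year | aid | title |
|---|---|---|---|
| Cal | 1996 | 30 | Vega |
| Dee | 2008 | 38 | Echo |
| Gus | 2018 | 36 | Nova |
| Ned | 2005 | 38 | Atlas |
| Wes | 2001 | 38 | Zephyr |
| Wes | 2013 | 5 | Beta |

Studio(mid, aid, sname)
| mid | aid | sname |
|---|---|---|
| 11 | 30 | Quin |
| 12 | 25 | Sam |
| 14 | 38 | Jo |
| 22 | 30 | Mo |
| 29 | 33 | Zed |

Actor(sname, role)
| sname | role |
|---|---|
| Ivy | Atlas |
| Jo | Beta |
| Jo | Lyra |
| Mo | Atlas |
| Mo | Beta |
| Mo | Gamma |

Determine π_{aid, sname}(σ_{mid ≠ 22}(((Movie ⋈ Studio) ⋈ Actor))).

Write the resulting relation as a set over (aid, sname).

Natural join on aid: {(Cal, 1996, 30, Vega, 11, Quin), (Cal, 1996, 30, Vega, 22, Mo), (Dee, 2008, 38, Echo, 14, Jo), (Ned, 2005, 38, Atlas, 14, Jo), (Wes, 2001, 38, Zephyr, 14, Jo)}
Natural join on sname: {(Cal, 1996, 30, Vega, 22, Mo, Atlas), (Cal, 1996, 30, Vega, 22, Mo, Beta), (Cal, 1996, 30, Vega, 22, Mo, Gamma), (Dee, 2008, 38, Echo, 14, Jo, Beta), (Dee, 2008, 38, Echo, 14, Jo, Lyra), (Ned, 2005, 38, Atlas, 14, Jo, Beta), (Ned, 2005, 38, Atlas, 14, Jo, Lyra), (Wes, 2001, 38, Zephyr, 14, Jo, Beta), (Wes, 2001, 38, Zephyr, 14, Jo, Lyra)}
Apply σ_{mid ≠ 22}; surviving tuples: {(Dee, 2008, 38, Echo, 14, Jo, Beta), (Dee, 2008, 38, Echo, 14, Jo, Lyra), (Ned, 2005, 38, Atlas, 14, Jo, Beta), (Ned, 2005, 38, Atlas, 14, Jo, Lyra), (Wes, 2001, 38, Zephyr, 14, Jo, Beta), (Wes, 2001, 38, Zephyr, 14, Jo, Lyra)}
π_{aid, sname} gives {(38, Jo)} (5 duplicate(s) eliminated).

{(38, Jo)}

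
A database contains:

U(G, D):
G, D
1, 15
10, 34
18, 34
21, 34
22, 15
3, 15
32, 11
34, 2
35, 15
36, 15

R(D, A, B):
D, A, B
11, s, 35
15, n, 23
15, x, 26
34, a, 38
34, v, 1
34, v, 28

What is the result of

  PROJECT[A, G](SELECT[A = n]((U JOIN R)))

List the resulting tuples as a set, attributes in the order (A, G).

{(n, 1), (n, 22), (n, 3), (n, 35), (n, 36)}

Joining U and R on D yields {(1, 15, n, 23), (1, 15, x, 26), (10, 34, a, 38), (10, 34, v, 1), (10, 34, v, 28), (18, 34, a, 38), (18, 34, v, 1), (18, 34, v, 28), (21, 34, a, 38), (21, 34, v, 1), (21, 34, v, 28), (22, 15, n, 23), (22, 15, x, 26), (3, 15, n, 23), (3, 15, x, 26), (32, 11, s, 35), (35, 15, n, 23), (35, 15, x, 26), (36, 15, n, 23), (36, 15, x, 26)}.
Apply σ_{A = n}; surviving tuples: {(1, 15, n, 23), (22, 15, n, 23), (3, 15, n, 23), (35, 15, n, 23), (36, 15, n, 23)}
Keep only column(s) A, G: {(n, 1), (n, 22), (n, 3), (n, 35), (n, 36)}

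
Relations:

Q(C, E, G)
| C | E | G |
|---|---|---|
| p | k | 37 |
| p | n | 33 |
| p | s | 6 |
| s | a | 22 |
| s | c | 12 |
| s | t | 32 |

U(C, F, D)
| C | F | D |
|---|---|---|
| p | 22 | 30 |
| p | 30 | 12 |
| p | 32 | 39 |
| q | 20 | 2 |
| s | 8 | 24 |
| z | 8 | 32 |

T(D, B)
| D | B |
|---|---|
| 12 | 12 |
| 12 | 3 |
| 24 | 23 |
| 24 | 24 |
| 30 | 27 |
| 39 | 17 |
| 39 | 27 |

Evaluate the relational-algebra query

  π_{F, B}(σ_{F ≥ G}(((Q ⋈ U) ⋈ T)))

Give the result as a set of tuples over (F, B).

Q ⋈ U (natural join on C): {(p, k, 37, 22, 30), (p, k, 37, 30, 12), (p, k, 37, 32, 39), (p, n, 33, 22, 30), (p, n, 33, 30, 12), (p, n, 33, 32, 39), (p, s, 6, 22, 30), (p, s, 6, 30, 12), (p, s, 6, 32, 39), (s, a, 22, 8, 24), (s, c, 12, 8, 24), (s, t, 32, 8, 24)}
(Q ⋈ U) ⋈ T (natural join on D): {(p, k, 37, 22, 30, 27), (p, k, 37, 30, 12, 12), (p, k, 37, 30, 12, 3), (p, k, 37, 32, 39, 17), (p, k, 37, 32, 39, 27), (p, n, 33, 22, 30, 27), (p, n, 33, 30, 12, 12), (p, n, 33, 30, 12, 3), (p, n, 33, 32, 39, 17), (p, n, 33, 32, 39, 27), (p, s, 6, 22, 30, 27), (p, s, 6, 30, 12, 12), (p, s, 6, 30, 12, 3), (p, s, 6, 32, 39, 17), (p, s, 6, 32, 39, 27), (s, a, 22, 8, 24, 23), (s, a, 22, 8, 24, 24), (s, c, 12, 8, 24, 23), (s, c, 12, 8, 24, 24), (s, t, 32, 8, 24, 23), (s, t, 32, 8, 24, 24)}
Filtering on F ≥ G leaves {(p, s, 6, 22, 30, 27), (p, s, 6, 30, 12, 12), (p, s, 6, 30, 12, 3), (p, s, 6, 32, 39, 17), (p, s, 6, 32, 39, 27)}.
Projecting to F, B: {(22, 27), (30, 12), (30, 3), (32, 17), (32, 27)}

{(22, 27), (30, 12), (30, 3), (32, 17), (32, 27)}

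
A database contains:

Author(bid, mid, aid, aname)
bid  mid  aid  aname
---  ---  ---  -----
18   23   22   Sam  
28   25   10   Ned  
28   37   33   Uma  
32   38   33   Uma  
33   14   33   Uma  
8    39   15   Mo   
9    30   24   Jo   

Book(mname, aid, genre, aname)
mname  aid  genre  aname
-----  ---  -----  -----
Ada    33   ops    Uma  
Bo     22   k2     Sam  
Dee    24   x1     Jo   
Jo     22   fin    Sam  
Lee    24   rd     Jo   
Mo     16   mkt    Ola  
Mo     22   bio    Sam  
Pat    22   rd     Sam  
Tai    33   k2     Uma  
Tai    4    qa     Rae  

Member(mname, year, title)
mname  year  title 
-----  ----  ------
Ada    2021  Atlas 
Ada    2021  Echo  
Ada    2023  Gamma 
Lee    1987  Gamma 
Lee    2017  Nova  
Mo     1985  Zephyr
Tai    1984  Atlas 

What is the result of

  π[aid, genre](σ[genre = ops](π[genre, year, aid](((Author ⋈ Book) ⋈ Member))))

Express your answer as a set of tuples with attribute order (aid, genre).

Natural join on aid, aname: {(18, 23, 22, Sam, Bo, k2), (18, 23, 22, Sam, Jo, fin), (18, 23, 22, Sam, Mo, bio), (18, 23, 22, Sam, Pat, rd), (28, 37, 33, Uma, Ada, ops), (28, 37, 33, Uma, Tai, k2), (32, 38, 33, Uma, Ada, ops), (32, 38, 33, Uma, Tai, k2), (33, 14, 33, Uma, Ada, ops), (33, 14, 33, Uma, Tai, k2), (9, 30, 24, Jo, Dee, x1), (9, 30, 24, Jo, Lee, rd)}
Natural join on mname: {(18, 23, 22, Sam, Mo, bio, 1985, Zephyr), (28, 37, 33, Uma, Ada, ops, 2021, Atlas), (28, 37, 33, Uma, Ada, ops, 2021, Echo), (28, 37, 33, Uma, Ada, ops, 2023, Gamma), (28, 37, 33, Uma, Tai, k2, 1984, Atlas), (32, 38, 33, Uma, Ada, ops, 2021, Atlas), (32, 38, 33, Uma, Ada, ops, 2021, Echo), (32, 38, 33, Uma, Ada, ops, 2023, Gamma), (32, 38, 33, Uma, Tai, k2, 1984, Atlas), (33, 14, 33, Uma, Ada, ops, 2021, Atlas), (33, 14, 33, Uma, Ada, ops, 2021, Echo), (33, 14, 33, Uma, Ada, ops, 2023, Gamma), (33, 14, 33, Uma, Tai, k2, 1984, Atlas), (9, 30, 24, Jo, Lee, rd, 1987, Gamma), (9, 30, 24, Jo, Lee, rd, 2017, Nova)}
π_{genre, year, aid} gives {(bio, 1985, 22), (k2, 1984, 33), (ops, 2021, 33), (ops, 2023, 33), (rd, 1987, 24), (rd, 2017, 24)} (9 duplicate(s) eliminated).
Apply σ_{genre = ops}; surviving tuples: {(ops, 2021, 33), (ops, 2023, 33)}
π_{aid, genre} gives {(33, ops)} (1 duplicate(s) eliminated).

{(33, ops)}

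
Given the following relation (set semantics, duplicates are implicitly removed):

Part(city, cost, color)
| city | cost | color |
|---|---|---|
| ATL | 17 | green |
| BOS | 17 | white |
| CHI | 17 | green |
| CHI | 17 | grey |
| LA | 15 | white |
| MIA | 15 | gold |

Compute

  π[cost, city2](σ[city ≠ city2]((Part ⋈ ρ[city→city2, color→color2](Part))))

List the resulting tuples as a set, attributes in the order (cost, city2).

{(15, LA), (15, MIA), (17, ATL), (17, BOS), (17, CHI)}

ρ[city→city2, color→color2]: schema becomes (city2, cost, color2); tuples unchanged.
Part ⋈ ρ[city→city2, color→color2](Part) (natural join on cost): {(ATL, 17, green, ATL, green), (ATL, 17, green, BOS, white), (ATL, 17, green, CHI, green), (ATL, 17, green, CHI, grey), (BOS, 17, white, ATL, green), (BOS, 17, white, BOS, white), (BOS, 17, white, CHI, green), (BOS, 17, white, CHI, grey), (CHI, 17, green, ATL, green), (CHI, 17, green, BOS, white), (CHI, 17, green, CHI, green), (CHI, 17, green, CHI, grey), (CHI, 17, grey, ATL, green), (CHI, 17, grey, BOS, white), (CHI, 17, grey, CHI, green), (CHI, 17, grey, CHI, grey), (LA, 15, white, LA, white), (LA, 15, white, MIA, gold), (MIA, 15, gold, LA, white), (MIA, 15, gold, MIA, gold)}
σ[city ≠ city2]: keep tuples satisfying city ≠ city2 → {(ATL, 17, green, BOS, white), (ATL, 17, green, CHI, green), (ATL, 17, green, CHI, grey), (BOS, 17, white, ATL, green), (BOS, 17, white, CHI, green), (BOS, 17, white, CHI, grey), (CHI, 17, green, ATL, green), (CHI, 17, green, BOS, white), (CHI, 17, grey, ATL, green), (CHI, 17, grey, BOS, white), (LA, 15, white, MIA, gold), (MIA, 15, gold, LA, white)}
Projecting to cost, city2 (7 duplicate(s) eliminated): {(15, LA), (15, MIA), (17, ATL), (17, BOS), (17, CHI)}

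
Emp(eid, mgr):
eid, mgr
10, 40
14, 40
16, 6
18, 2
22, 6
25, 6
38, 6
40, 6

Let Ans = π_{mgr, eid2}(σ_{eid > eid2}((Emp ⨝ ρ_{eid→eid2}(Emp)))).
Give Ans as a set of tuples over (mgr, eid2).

{(40, 10), (6, 16), (6, 22), (6, 25), (6, 38)}

ρ[eid→eid2]: schema becomes (eid2, mgr); tuples unchanged.
Natural join on mgr: {(10, 40, 10), (10, 40, 14), (14, 40, 10), (14, 40, 14), (16, 6, 16), (16, 6, 22), (16, 6, 25), (16, 6, 38), (16, 6, 40), (18, 2, 18), (22, 6, 16), (22, 6, 22), (22, 6, 25), (22, 6, 38), (22, 6, 40), (25, 6, 16), (25, 6, 22), (25, 6, 25), (25, 6, 38), (25, 6, 40), (38, 6, 16), (38, 6, 22), (38, 6, 25), (38, 6, 38), (38, 6, 40), (40, 6, 16), (40, 6, 22), (40, 6, 25), (40, 6, 38), (40, 6, 40)}
Selection eid > eid2: {(14, 40, 10), (22, 6, 16), (25, 6, 16), (25, 6, 22), (38, 6, 16), (38, 6, 22), (38, 6, 25), (40, 6, 16), (40, 6, 22), (40, 6, 25), (40, 6, 38)}
π[mgr, eid2]: project onto (mgr, eid2) (6 duplicate(s) eliminated) → {(40, 10), (6, 16), (6, 22), (6, 25), (6, 38)}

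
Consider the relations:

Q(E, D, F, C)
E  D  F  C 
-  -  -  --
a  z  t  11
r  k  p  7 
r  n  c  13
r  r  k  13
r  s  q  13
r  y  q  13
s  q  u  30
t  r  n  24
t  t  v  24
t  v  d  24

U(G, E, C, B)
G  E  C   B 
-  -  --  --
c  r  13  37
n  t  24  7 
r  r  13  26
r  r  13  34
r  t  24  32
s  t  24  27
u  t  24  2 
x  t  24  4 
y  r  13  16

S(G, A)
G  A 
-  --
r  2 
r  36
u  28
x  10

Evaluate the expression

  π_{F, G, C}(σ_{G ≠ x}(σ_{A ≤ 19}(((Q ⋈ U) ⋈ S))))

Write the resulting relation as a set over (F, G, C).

Joining Q and U on E, C yields {(r, n, c, 13, c, 37), (r, n, c, 13, r, 26), (r, n, c, 13, r, 34), (r, n, c, 13, y, 16), (r, r, k, 13, c, 37), (r, r, k, 13, r, 26), (r, r, k, 13, r, 34), (r, r, k, 13, y, 16), (r, s, q, 13, c, 37), (r, s, q, 13, r, 26), (r, s, q, 13, r, 34), (r, s, q, 13, y, 16), (r, y, q, 13, c, 37), (r, y, q, 13, r, 26), (r, y, q, 13, r, 34), (r, y, q, 13, y, 16), (t, r, n, 24, n, 7), (t, r, n, 24, r, 32), (t, r, n, 24, s, 27), (t, r, n, 24, u, 2), (t, r, n, 24, x, 4), (t, t, v, 24, n, 7), (t, t, v, 24, r, 32), (t, t, v, 24, s, 27), (t, t, v, 24, u, 2), (t, t, v, 24, x, 4), (t, v, d, 24, n, 7), (t, v, d, 24, r, 32), (t, v, d, 24, s, 27), (t, v, d, 24, u, 2), (t, v, d, 24, x, 4)}.
Joining (Q ⋈ U) and S on G yields {(r, n, c, 13, r, 26, 2), (r, n, c, 13, r, 26, 36), (r, n, c, 13, r, 34, 2), (r, n, c, 13, r, 34, 36), (r, r, k, 13, r, 26, 2), (r, r, k, 13, r, 26, 36), (r, r, k, 13, r, 34, 2), (r, r, k, 13, r, 34, 36), (r, s, q, 13, r, 26, 2), (r, s, q, 13, r, 26, 36), (r, s, q, 13, r, 34, 2), (r, s, q, 13, r, 34, 36), (r, y, q, 13, r, 26, 2), (r, y, q, 13, r, 26, 36), (r, y, q, 13, r, 34, 2), (r, y, q, 13, r, 34, 36), (t, r, n, 24, r, 32, 2), (t, r, n, 24, r, 32, 36), (t, r, n, 24, u, 2, 28), (t, r, n, 24, x, 4, 10), (t, t, v, 24, r, 32, 2), (t, t, v, 24, r, 32, 36), (t, t, v, 24, u, 2, 28), (t, t, v, 24, x, 4, 10), (t, v, d, 24, r, 32, 2), (t, v, d, 24, r, 32, 36), (t, v, d, 24, u, 2, 28), (t, v, d, 24, x, 4, 10)}.
Selection A ≤ 19: {(r, n, c, 13, r, 26, 2), (r, n, c, 13, r, 34, 2), (r, r, k, 13, r, 26, 2), (r, r, k, 13, r, 34, 2), (r, s, q, 13, r, 26, 2), (r, s, q, 13, r, 34, 2), (r, y, q, 13, r, 26, 2), (r, y, q, 13, r, 34, 2), (t, r, n, 24, r, 32, 2), (t, r, n, 24, x, 4, 10), (t, t, v, 24, r, 32, 2), (t, t, v, 24, x, 4, 10), (t, v, d, 24, r, 32, 2), (t, v, d, 24, x, 4, 10)}
Selection G ≠ x: {(r, n, c, 13, r, 26, 2), (r, n, c, 13, r, 34, 2), (r, r, k, 13, r, 26, 2), (r, r, k, 13, r, 34, 2), (r, s, q, 13, r, 26, 2), (r, s, q, 13, r, 34, 2), (r, y, q, 13, r, 26, 2), (r, y, q, 13, r, 34, 2), (t, r, n, 24, r, 32, 2), (t, t, v, 24, r, 32, 2), (t, v, d, 24, r, 32, 2)}
π_{F, G, C} gives {(c, r, 13), (d, r, 24), (k, r, 13), (n, r, 24), (q, r, 13), (v, r, 24)} (5 duplicate(s) eliminated).

{(c, r, 13), (d, r, 24), (k, r, 13), (n, r, 24), (q, r, 13), (v, r, 24)}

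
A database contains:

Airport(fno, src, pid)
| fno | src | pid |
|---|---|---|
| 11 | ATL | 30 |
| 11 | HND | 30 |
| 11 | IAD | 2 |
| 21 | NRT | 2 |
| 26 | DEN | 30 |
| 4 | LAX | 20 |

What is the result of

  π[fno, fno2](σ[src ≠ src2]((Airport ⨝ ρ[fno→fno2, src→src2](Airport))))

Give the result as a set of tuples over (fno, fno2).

{(11, 11), (11, 21), (11, 26), (21, 11), (26, 11)}

ρ[fno→fno2, src→src2]: schema becomes (fno2, src2, pid); tuples unchanged.
Airport ⋈ ρ[fno→fno2, src→src2](Airport) (natural join on pid): {(11, ATL, 30, 11, ATL), (11, ATL, 30, 11, HND), (11, ATL, 30, 26, DEN), (11, HND, 30, 11, ATL), (11, HND, 30, 11, HND), (11, HND, 30, 26, DEN), (11, IAD, 2, 11, IAD), (11, IAD, 2, 21, NRT), (21, NRT, 2, 11, IAD), (21, NRT, 2, 21, NRT), (26, DEN, 30, 11, ATL), (26, DEN, 30, 11, HND), (26, DEN, 30, 26, DEN), (4, LAX, 20, 4, LAX)}
Filtering on src ≠ src2 leaves {(11, ATL, 30, 11, HND), (11, ATL, 30, 26, DEN), (11, HND, 30, 11, ATL), (11, HND, 30, 26, DEN), (11, IAD, 2, 21, NRT), (21, NRT, 2, 11, IAD), (26, DEN, 30, 11, ATL), (26, DEN, 30, 11, HND)}.
π_{fno, fno2} gives {(11, 11), (11, 21), (11, 26), (21, 11), (26, 11)} (3 duplicate(s) eliminated).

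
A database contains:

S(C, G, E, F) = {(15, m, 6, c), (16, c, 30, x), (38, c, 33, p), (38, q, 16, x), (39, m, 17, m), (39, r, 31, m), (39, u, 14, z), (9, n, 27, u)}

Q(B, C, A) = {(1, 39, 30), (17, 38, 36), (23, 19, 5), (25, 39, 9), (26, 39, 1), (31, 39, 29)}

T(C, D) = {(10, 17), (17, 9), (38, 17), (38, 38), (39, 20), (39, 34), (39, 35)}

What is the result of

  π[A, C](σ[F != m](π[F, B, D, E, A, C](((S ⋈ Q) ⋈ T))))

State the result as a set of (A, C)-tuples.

S ⋈ Q (natural join on C): {(38, c, 33, p, 17, 36), (38, q, 16, x, 17, 36), (39, m, 17, m, 1, 30), (39, m, 17, m, 25, 9), (39, m, 17, m, 26, 1), (39, m, 17, m, 31, 29), (39, r, 31, m, 1, 30), (39, r, 31, m, 25, 9), (39, r, 31, m, 26, 1), (39, r, 31, m, 31, 29), (39, u, 14, z, 1, 30), (39, u, 14, z, 25, 9), (39, u, 14, z, 26, 1), (39, u, 14, z, 31, 29)}
(S ⋈ Q) ⋈ T (natural join on C): {(38, c, 33, p, 17, 36, 17), (38, c, 33, p, 17, 36, 38), (38, q, 16, x, 17, 36, 17), (38, q, 16, x, 17, 36, 38), (39, m, 17, m, 1, 30, 20), (39, m, 17, m, 1, 30, 34), (39, m, 17, m, 1, 30, 35), (39, m, 17, m, 25, 9, 20), (39, m, 17, m, 25, 9, 34), (39, m, 17, m, 25, 9, 35), (39, m, 17, m, 26, 1, 20), (39, m, 17, m, 26, 1, 34), (39, m, 17, m, 26, 1, 35), (39, m, 17, m, 31, 29, 20), (39, m, 17, m, 31, 29, 34), (39, m, 17, m, 31, 29, 35), (39, r, 31, m, 1, 30, 20), (39, r, 31, m, 1, 30, 34), (39, r, 31, m, 1, 30, 35), (39, r, 31, m, 25, 9, 20), (39, r, 31, m, 25, 9, 34), (39, r, 31, m, 25, 9, 35), (39, r, 31, m, 26, 1, 20), (39, r, 31, m, 26, 1, 34), (39, r, 31, m, 26, 1, 35), (39, r, 31, m, 31, 29, 20), (39, r, 31, m, 31, 29, 34), (39, r, 31, m, 31, 29, 35), (39, u, 14, z, 1, 30, 20), (39, u, 14, z, 1, 30, 34), (39, u, 14, z, 1, 30, 35), (39, u, 14, z, 25, 9, 20), (39, u, 14, z, 25, 9, 34), (39, u, 14, z, 25, 9, 35), (39, u, 14, z, 26, 1, 20), (39, u, 14, z, 26, 1, 34), (39, u, 14, z, 26, 1, 35), (39, u, 14, z, 31, 29, 20), (39, u, 14, z, 31, 29, 34), (39, u, 14, z, 31, 29, 35)}
π_{F, B, D, E, A, C} gives {(m, 1, 20, 17, 30, 39), (m, 1, 20, 31, 30, 39), (m, 1, 34, 17, 30, 39), (m, 1, 34, 31, 30, 39), (m, 1, 35, 17, 30, 39), (m, 1, 35, 31, 30, 39), (m, 25, 20, 17, 9, 39), (m, 25, 20, 31, 9, 39), (m, 25, 34, 17, 9, 39), (m, 25, 34, 31, 9, 39), (m, 25, 35, 17, 9, 39), (m, 25, 35, 31, 9, 39), (m, 26, 20, 17, 1, 39), (m, 26, 20, 31, 1, 39), (m, 26, 34, 17, 1, 39), (m, 26, 34, 31, 1, 39), (m, 26, 35, 17, 1, 39), (m, 26, 35, 31, 1, 39), (m, 31, 20, 17, 29, 39), (m, 31, 20, 31, 29, 39), (m, 31, 34, 17, 29, 39), (m, 31, 34, 31, 29, 39), (m, 31, 35, 17, 29, 39), (m, 31, 35, 31, 29, 39), (p, 17, 17, 33, 36, 38), (p, 17, 38, 33, 36, 38), (x, 17, 17, 16, 36, 38), (x, 17, 38, 16, 36, 38), (z, 1, 20, 14, 30, 39), (z, 1, 34, 14, 30, 39), (z, 1, 35, 14, 30, 39), (z, 25, 20, 14, 9, 39), (z, 25, 34, 14, 9, 39), (z, 25, 35, 14, 9, 39), (z, 26, 20, 14, 1, 39), (z, 26, 34, 14, 1, 39), (z, 26, 35, 14, 1, 39), (z, 31, 20, 14, 29, 39), (z, 31, 34, 14, 29, 39), (z, 31, 35, 14, 29, 39)}.
Filtering on F != m leaves {(p, 17, 17, 33, 36, 38), (p, 17, 38, 33, 36, 38), (x, 17, 17, 16, 36, 38), (x, 17, 38, 16, 36, 38), (z, 1, 20, 14, 30, 39), (z, 1, 34, 14, 30, 39), (z, 1, 35, 14, 30, 39), (z, 25, 20, 14, 9, 39), (z, 25, 34, 14, 9, 39), (z, 25, 35, 14, 9, 39), (z, 26, 20, 14, 1, 39), (z, 26, 34, 14, 1, 39), (z, 26, 35, 14, 1, 39), (z, 31, 20, 14, 29, 39), (z, 31, 34, 14, 29, 39), (z, 31, 35, 14, 29, 39)}.
π_{A, C} gives {(1, 39), (29, 39), (30, 39), (36, 38), (9, 39)} (11 duplicate(s) eliminated).

{(1, 39), (29, 39), (30, 39), (36, 38), (9, 39)}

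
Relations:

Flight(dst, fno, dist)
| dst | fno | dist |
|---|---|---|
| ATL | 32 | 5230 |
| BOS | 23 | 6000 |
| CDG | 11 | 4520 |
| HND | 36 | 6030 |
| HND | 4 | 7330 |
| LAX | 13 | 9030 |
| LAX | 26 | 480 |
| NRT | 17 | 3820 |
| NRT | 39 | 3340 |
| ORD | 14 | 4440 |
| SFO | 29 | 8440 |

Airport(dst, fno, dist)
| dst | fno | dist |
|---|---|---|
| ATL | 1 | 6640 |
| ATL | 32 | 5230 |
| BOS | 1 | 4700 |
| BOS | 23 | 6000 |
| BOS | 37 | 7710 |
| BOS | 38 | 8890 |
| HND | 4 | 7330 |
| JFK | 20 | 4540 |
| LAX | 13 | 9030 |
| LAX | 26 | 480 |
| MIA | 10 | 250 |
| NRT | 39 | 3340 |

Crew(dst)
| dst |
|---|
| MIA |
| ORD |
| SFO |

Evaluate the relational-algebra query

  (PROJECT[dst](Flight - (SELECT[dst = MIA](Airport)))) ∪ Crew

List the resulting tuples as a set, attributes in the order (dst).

{ATL, BOS, CDG, HND, LAX, MIA, NRT, ORD, SFO}

Filtering on dst = MIA leaves {(MIA, 10, 250)}.
Taking the difference: {(ATL, 32, 5230), (BOS, 23, 6000), (CDG, 11, 4520), (HND, 36, 6030), (HND, 4, 7330), (LAX, 13, 9030), (LAX, 26, 480), (NRT, 17, 3820), (NRT, 39, 3340), (ORD, 14, 4440), (SFO, 29, 8440)}
π[dst]: project onto (dst) (3 duplicate(s) eliminated) → {ATL, BOS, CDG, HND, LAX, NRT, ORD, SFO}
Taking the union: {ATL, BOS, CDG, HND, LAX, MIA, NRT, ORD, SFO}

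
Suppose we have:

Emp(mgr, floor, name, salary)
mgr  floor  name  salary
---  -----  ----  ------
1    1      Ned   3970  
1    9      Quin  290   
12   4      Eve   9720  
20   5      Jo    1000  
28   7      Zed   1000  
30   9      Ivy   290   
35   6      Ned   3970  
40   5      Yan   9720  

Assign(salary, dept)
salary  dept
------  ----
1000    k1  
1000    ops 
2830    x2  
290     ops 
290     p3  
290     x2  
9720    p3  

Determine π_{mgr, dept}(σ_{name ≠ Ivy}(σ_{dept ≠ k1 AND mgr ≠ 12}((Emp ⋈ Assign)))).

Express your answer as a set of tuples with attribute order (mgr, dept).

{(1, ops), (1, p3), (1, x2), (20, ops), (28, ops), (40, p3)}

Joining Emp and Assign on salary yields {(1, 9, Quin, 290, ops), (1, 9, Quin, 290, p3), (1, 9, Quin, 290, x2), (12, 4, Eve, 9720, p3), (20, 5, Jo, 1000, k1), (20, 5, Jo, 1000, ops), (28, 7, Zed, 1000, k1), (28, 7, Zed, 1000, ops), (30, 9, Ivy, 290, ops), (30, 9, Ivy, 290, p3), (30, 9, Ivy, 290, x2), (40, 5, Yan, 9720, p3)}.
Selection dept ≠ k1 AND mgr ≠ 12: {(1, 9, Quin, 290, ops), (1, 9, Quin, 290, p3), (1, 9, Quin, 290, x2), (20, 5, Jo, 1000, ops), (28, 7, Zed, 1000, ops), (30, 9, Ivy, 290, ops), (30, 9, Ivy, 290, p3), (30, 9, Ivy, 290, x2), (40, 5, Yan, 9720, p3)}
Selection name ≠ Ivy: {(1, 9, Quin, 290, ops), (1, 9, Quin, 290, p3), (1, 9, Quin, 290, x2), (20, 5, Jo, 1000, ops), (28, 7, Zed, 1000, ops), (40, 5, Yan, 9720, p3)}
π_{mgr, dept} gives {(1, ops), (1, p3), (1, x2), (20, ops), (28, ops), (40, p3)}.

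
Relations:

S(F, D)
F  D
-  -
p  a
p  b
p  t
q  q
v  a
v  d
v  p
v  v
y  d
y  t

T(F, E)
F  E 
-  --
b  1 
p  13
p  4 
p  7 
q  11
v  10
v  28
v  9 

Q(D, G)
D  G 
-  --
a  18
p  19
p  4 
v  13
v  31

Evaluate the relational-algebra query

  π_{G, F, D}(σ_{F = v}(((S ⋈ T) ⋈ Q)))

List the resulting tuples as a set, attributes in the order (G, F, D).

{(13, v, v), (18, v, a), (19, v, p), (31, v, v), (4, v, p)}

Natural join on F: {(p, a, 13), (p, a, 4), (p, a, 7), (p, b, 13), (p, b, 4), (p, b, 7), (p, t, 13), (p, t, 4), (p, t, 7), (q, q, 11), (v, a, 10), (v, a, 28), (v, a, 9), (v, d, 10), (v, d, 28), (v, d, 9), (v, p, 10), (v, p, 28), (v, p, 9), (v, v, 10), (v, v, 28), (v, v, 9)}
Natural join on D: {(p, a, 13, 18), (p, a, 4, 18), (p, a, 7, 18), (v, a, 10, 18), (v, a, 28, 18), (v, a, 9, 18), (v, p, 10, 19), (v, p, 10, 4), (v, p, 28, 19), (v, p, 28, 4), (v, p, 9, 19), (v, p, 9, 4), (v, v, 10, 13), (v, v, 10, 31), (v, v, 28, 13), (v, v, 28, 31), (v, v, 9, 13), (v, v, 9, 31)}
Apply σ_{F = v}; surviving tuples: {(v, a, 10, 18), (v, a, 28, 18), (v, a, 9, 18), (v, p, 10, 19), (v, p, 10, 4), (v, p, 28, 19), (v, p, 28, 4), (v, p, 9, 19), (v, p, 9, 4), (v, v, 10, 13), (v, v, 10, 31), (v, v, 28, 13), (v, v, 28, 31), (v, v, 9, 13), (v, v, 9, 31)}
Projecting to G, F, D (10 duplicate(s) eliminated): {(13, v, v), (18, v, a), (19, v, p), (31, v, v), (4, v, p)}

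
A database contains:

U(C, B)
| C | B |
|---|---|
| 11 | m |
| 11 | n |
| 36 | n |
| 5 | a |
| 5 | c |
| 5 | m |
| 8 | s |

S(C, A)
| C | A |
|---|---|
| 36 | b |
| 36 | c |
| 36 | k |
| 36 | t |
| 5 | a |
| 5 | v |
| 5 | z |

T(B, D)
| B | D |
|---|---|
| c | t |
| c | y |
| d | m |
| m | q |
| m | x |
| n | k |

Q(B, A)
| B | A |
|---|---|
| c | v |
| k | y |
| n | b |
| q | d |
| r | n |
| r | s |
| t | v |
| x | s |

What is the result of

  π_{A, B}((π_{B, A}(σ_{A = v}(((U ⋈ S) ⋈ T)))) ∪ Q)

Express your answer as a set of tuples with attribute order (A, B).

Natural join on C: {(36, n, b), (36, n, c), (36, n, k), (36, n, t), (5, a, a), (5, a, v), (5, a, z), (5, c, a), (5, c, v), (5, c, z), (5, m, a), (5, m, v), (5, m, z)}
Natural join on B: {(36, n, b, k), (36, n, c, k), (36, n, k, k), (36, n, t, k), (5, c, a, t), (5, c, a, y), (5, c, v, t), (5, c, v, y), (5, c, z, t), (5, c, z, y), (5, m, a, q), (5, m, a, x), (5, m, v, q), (5, m, v, x), (5, m, z, q), (5, m, z, x)}
Selection A = v: {(5, c, v, t), (5, c, v, y), (5, m, v, q), (5, m, v, x)}
Keep only column(s) B, A (2 duplicate(s) eliminated): {(c, v), (m, v)}
Set union of the two operands is {(c, v), (k, y), (m, v), (n, b), (q, d), (r, n), (r, s), (t, v), (x, s)}.
Keep only column(s) A, B: {(b, n), (d, q), (n, r), (s, r), (s, x), (v, c), (v, m), (v, t), (y, k)}

{(b, n), (d, q), (n, r), (s, r), (s, x), (v, c), (v, m), (v, t), (y, k)}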